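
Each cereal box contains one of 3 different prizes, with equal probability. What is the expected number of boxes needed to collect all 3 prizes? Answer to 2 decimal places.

5.50

After i distinct types are collected, each trial gives a new one with probability (3−i)/3, so the expected wait for the next new type is 3/(3−i).
E = 3/3 + 3/2 + 3/1 = 11/2 ≈ 5.50.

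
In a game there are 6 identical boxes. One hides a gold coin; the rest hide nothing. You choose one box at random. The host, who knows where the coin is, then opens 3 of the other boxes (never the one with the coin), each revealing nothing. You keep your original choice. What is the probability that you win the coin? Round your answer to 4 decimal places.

The host can always open 3 empty boxes regardless of your choice, so the reveals give no information about your original box.
P(win by staying) = 1/6 ≈ 0.1667.

0.1667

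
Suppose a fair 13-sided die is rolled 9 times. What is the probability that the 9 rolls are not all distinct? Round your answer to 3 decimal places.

0.976

P(all 9 different) = 13/13 · 12/13 · ··· · 5/13 ≈ 0.024.
P(at least two equal) = 1 − 0.024 = 0.976.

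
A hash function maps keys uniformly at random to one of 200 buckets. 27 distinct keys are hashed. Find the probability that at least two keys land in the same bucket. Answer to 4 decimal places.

It's easier to compute the probability that all 27 are distinct.
P(all distinct) = 200/200 · 199/200 · ··· · 174/200 ≈ 0.1591.
So the probability of at least one match is 1 − 0.1591 = 0.8409.

0.8409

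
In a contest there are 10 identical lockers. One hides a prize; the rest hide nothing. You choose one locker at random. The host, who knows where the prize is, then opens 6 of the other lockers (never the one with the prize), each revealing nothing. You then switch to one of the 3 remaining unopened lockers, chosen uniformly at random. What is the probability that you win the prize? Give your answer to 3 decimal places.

Your original locker holds the prize with probability 1/10, so the other 9 collectively hold it with probability 9/10.
The host can always find 6 empty lockers to open, so the reveals don't change that 9/10; it is now spread over the 3 remaining unopened lockers.
P(win by switching) = (9/10) · (1/3) = 3/10 ≈ 0.300.

0.300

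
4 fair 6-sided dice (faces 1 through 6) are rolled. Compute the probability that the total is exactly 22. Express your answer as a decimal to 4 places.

0.0077

There are 6^4 = 1296 equally likely outcomes.
The number of ordered 4-tuples from {1,…,6} summing to 22 is 10.
P(sum = 22) = 10/1296 = 5/648 ≈ 0.0077.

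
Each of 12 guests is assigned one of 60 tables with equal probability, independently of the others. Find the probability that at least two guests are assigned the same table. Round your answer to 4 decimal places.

0.6921

It's easier to compute the probability that all 12 are distinct.
P(all distinct) = 60/60 · 59/60 · ··· · 49/60 ≈ 0.3079.
So the probability of at least one match is 1 − 0.3079 = 0.6921.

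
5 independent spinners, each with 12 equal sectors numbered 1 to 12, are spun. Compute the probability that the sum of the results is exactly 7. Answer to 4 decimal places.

There are 12^5 = 248832 equally likely outcomes.
The number of ordered 5-tuples from {1,…,12} summing to 7 is 15.
P(sum = 7) = 15/248832 = 5/82944 ≈ 0.0001.

0.0001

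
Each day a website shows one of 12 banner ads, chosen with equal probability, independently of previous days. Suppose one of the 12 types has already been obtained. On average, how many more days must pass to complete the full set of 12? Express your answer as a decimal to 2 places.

Starting from 1 distinct type, each trial gives a new one with probability (12−i)/12 when i types are held, so the wait for the next new type is 12/(12−i).
E = 12/11 + 12/10 + 12/9 + 12/8 + 12/7 + 12/6 + 12/5 + 12/4 + 12/3 + 12/2 + 12/1 = 83711/2310 ≈ 36.24.

36.24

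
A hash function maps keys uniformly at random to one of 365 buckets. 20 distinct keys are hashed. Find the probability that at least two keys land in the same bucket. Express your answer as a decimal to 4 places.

It's easier to compute the probability that all 20 are distinct.
P(all distinct) = 365/365 · 364/365 · ··· · 346/365 ≈ 0.5886.
So the probability of at least one match is 1 − 0.5886 = 0.4114.

0.4114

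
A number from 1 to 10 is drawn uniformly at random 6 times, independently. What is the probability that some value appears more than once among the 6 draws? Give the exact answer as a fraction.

P(all 6 different) = 10/10 · 9/10 · ··· · 5/10 = 189/1250.
P(at least two equal) = 1 − 189/1250 = 1061/1250.

1061/1250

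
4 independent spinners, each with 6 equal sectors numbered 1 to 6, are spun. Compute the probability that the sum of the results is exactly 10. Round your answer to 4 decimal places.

There are 6^4 = 1296 equally likely outcomes.
The number of ordered 4-tuples from {1,…,6} summing to 10 is 80.
P(sum = 10) = 80/1296 = 5/81 ≈ 0.0617.

0.0617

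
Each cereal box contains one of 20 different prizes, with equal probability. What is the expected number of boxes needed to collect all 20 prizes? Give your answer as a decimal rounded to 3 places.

71.955

After i distinct types are collected, each trial gives a new one with probability (20−i)/20, so the expected wait for the next new type is 20/(20−i).
E = 20/20 + 20/19 + 20/18 + 20/17 + 20/16 + 20/15 + 20/14 + 20/13 + 20/12 + 20/11 + 20/10 + 20/9 + 20/8 + 20/7 + 20/6 + 20/5 + 20/4 + 20/3 + 20/2 + 20/1 = 279175675/3879876 ≈ 71.955.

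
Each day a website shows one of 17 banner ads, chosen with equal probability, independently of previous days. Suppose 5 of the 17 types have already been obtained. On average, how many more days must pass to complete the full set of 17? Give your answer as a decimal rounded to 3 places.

Starting from 5 distinct types, each trial gives a new one with probability (17−i)/17 when i types are held, so the wait for the next new type is 17/(17−i).
E = 17/12 + 17/11 + 17/10 + 17/9 + 17/8 + 17/7 + 17/6 + 17/5 + 17/4 + 17/3 + 17/2 + 17/1 = 1462357/27720 ≈ 52.755.

52.755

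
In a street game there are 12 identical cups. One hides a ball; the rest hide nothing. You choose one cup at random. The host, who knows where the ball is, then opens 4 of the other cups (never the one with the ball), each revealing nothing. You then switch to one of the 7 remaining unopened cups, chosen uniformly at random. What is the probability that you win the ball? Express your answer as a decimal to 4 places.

0.1310

Your original cup holds the ball with probability 1/12, so the other 11 collectively hold it with probability 11/12.
The host can always find 4 empty cups to open, so the reveals don't change that 11/12; it is now spread over the 7 remaining unopened cups.
P(win by switching) = (11/12) · (1/7) = 11/84 ≈ 0.1310.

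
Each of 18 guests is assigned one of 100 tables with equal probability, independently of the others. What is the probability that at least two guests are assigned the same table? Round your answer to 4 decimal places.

0.8037

It's easier to compute the probability that all 18 are distinct.
P(all distinct) = 100/100 · 99/100 · ··· · 83/100 ≈ 0.1963.
So the probability of at least one match is 1 − 0.1963 = 0.8037.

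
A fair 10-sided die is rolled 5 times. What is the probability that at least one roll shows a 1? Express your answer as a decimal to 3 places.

0.410

P(no roll shows a 1) = (9/10)^5 ≈ 0.590.
P(at least one) = 1 − 0.590 = 0.410.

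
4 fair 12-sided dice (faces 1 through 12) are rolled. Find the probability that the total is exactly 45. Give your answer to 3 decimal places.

0.001

There are 12^4 = 20736 equally likely outcomes.
The number of ordered 4-tuples from {1,…,12} summing to 45 is 20.
P(sum = 45) = 20/20736 = 5/5184 ≈ 0.001.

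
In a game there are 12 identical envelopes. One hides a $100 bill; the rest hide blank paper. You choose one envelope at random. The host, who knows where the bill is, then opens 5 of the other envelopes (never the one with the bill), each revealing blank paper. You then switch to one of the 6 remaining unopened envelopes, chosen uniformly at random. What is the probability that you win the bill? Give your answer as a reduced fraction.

11/72

Your original envelope holds the bill with probability 1/12, so the other 11 collectively hold it with probability 11/12.
The host can always find 5 empty envelopes to open, so the reveals don't change that 11/12; it is now spread over the 6 remaining unopened envelopes.
P(win by switching) = (11/12) · (1/6) = 11/72.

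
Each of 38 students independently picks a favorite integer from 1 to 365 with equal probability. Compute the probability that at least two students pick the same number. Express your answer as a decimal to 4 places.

0.8641

It's easier to compute the probability that all 38 are distinct.
P(all distinct) = 365/365 · 364/365 · ··· · 328/365 ≈ 0.1359.
So the probability of at least one match is 1 − 0.1359 = 0.8641.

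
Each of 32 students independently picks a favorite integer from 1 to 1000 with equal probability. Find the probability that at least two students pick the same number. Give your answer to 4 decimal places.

0.3943

It's easier to compute the probability that all 32 are distinct.
P(all distinct) = 1000/1000 · 999/1000 · ··· · 969/1000 ≈ 0.6057.
So the probability of at least one match is 1 − 0.6057 = 0.3943.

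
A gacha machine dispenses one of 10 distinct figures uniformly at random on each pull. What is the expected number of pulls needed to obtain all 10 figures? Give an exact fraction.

7381/252

After i distinct types are collected, each trial gives a new one with probability (10−i)/10, so the expected wait for the next new type is 10/(10−i).
E = 10/10 + 10/9 + 10/8 + 10/7 + 10/6 + 10/5 + 10/4 + 10/3 + 10/2 + 10/1 = 7381/252.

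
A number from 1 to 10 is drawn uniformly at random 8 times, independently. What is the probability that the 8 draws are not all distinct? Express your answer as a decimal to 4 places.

0.9819

P(all 8 different) = 10/10 · 9/10 · ··· · 3/10 ≈ 0.0181.
P(at least two equal) = 1 − 0.0181 = 0.9819.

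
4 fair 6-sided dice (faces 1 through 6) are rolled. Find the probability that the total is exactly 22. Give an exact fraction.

There are 6^4 = 1296 equally likely outcomes.
The number of ordered 4-tuples from {1,…,6} summing to 22 is 10.
P(sum = 22) = 10/1296 = 5/648.

5/648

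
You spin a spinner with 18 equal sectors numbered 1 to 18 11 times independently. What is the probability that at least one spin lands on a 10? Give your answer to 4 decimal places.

P(no spin lands on a 10) = (17/18)^11 ≈ 0.5333.
P(at least one) = 1 − 0.5333 = 0.4667.

0.4667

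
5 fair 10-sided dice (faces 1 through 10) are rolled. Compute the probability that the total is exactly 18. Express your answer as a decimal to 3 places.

0.022

There are 10^5 = 100000 equally likely outcomes.
The number of ordered 5-tuples from {1,…,10} summing to 18 is 2205.
P(sum = 18) = 2205/100000 = 441/20000 ≈ 0.022.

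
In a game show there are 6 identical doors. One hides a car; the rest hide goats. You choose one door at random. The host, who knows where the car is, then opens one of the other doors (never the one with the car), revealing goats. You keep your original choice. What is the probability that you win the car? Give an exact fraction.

The host can always open an empty door regardless of your choice, so this gives no information about your original door.
P(win by staying) = 1/6.

1/6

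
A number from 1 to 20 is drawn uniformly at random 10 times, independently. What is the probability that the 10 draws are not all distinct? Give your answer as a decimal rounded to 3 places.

0.935

P(all 10 different) = 20/20 · 19/20 · ··· · 11/20 ≈ 0.065.
P(at least two equal) = 1 − 0.065 = 0.935.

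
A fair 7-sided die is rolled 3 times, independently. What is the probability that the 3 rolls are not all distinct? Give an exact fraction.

19/49

P(all 3 different) = 7/7 · 6/7 · ··· · 5/7 = 30/49.
P(at least two equal) = 1 − 30/49 = 19/49.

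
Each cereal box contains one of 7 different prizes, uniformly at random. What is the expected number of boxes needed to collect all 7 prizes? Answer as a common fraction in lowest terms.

363/20

After i distinct types are collected, each trial gives a new one with probability (7−i)/7, so the expected wait for the next new type is 7/(7−i).
E = 7/7 + 7/6 + 7/5 + 7/4 + 7/3 + 7/2 + 7/1 = 363/20.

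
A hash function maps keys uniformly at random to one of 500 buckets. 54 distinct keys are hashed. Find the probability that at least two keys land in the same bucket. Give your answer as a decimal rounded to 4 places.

0.9487

It's easier to compute the probability that all 54 are distinct.
P(all distinct) = 500/500 · 499/500 · ··· · 447/500 ≈ 0.0513.
So the probability of at least one match is 1 − 0.0513 = 0.9487.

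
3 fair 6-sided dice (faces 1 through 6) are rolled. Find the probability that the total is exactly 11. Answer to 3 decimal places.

0.125

There are 6^3 = 216 equally likely outcomes.
The number of ordered 3-tuples from {1,…,6} summing to 11 is 27.
P(sum = 11) = 27/216 = 1/8 ≈ 0.125.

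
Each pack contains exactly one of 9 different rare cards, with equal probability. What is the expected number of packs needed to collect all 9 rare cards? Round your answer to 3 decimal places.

25.461

After i distinct types are collected, each trial gives a new one with probability (9−i)/9, so the expected wait for the next new type is 9/(9−i).
E = 9/9 + 9/8 + 9/7 + 9/6 + 9/5 + 9/4 + 9/3 + 9/2 + 9/1 = 7129/280 ≈ 25.461.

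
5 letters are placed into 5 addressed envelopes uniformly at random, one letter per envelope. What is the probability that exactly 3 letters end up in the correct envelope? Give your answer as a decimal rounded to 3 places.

Choose which 3 of the 5 are fixed: C(5,3) = 10 ways.
The remaining 2 must have no fixed point: D(2) = 1.
P = 10·1/120 = 1/12 ≈ 0.083.

0.083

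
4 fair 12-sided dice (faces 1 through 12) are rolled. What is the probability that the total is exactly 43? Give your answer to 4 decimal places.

There are 12^4 = 20736 equally likely outcomes.
The number of ordered 4-tuples from {1,…,12} summing to 43 is 56.
P(sum = 43) = 56/20736 = 7/2592 ≈ 0.0027.

0.0027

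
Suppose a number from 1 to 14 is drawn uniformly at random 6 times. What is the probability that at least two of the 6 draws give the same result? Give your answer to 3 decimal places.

P(all 6 different) = 14/14 · 13/14 · ··· · 9/14 ≈ 0.287.
P(at least two equal) = 1 − 0.287 = 0.713.

0.713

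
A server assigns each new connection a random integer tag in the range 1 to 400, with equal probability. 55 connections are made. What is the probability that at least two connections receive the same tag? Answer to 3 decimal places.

It's easier to compute the probability that all 55 are distinct.
P(all distinct) = 400/400 · 399/400 · ··· · 346/400 ≈ 0.020.
So the probability of at least one match is 1 − 0.020 = 0.980.

0.980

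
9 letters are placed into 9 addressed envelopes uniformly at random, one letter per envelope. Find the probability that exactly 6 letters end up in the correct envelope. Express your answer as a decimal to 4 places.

0.0005

Choose which 6 of the 9 are fixed: C(9,6) = 84 ways.
The remaining 3 must have no fixed point: D(3) = 2.
P = 84·2/362880 = 1/2160 ≈ 0.0005.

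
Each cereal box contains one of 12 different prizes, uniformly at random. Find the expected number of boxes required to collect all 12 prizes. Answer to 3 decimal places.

After i distinct types are collected, each trial gives a new one with probability (12−i)/12, so the expected wait for the next new type is 12/(12−i).
E = 12/12 + 12/11 + 12/10 + 12/9 + 12/8 + 12/7 + 12/6 + 12/5 + 12/4 + 12/3 + 12/2 + 12/1 = 86021/2310 ≈ 37.239.

37.239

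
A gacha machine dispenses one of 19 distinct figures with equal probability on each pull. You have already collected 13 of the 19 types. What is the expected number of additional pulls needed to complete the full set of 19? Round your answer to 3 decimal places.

Starting from 13 distinct types, each trial gives a new one with probability (19−i)/19 when i types are held, so the wait for the next new type is 19/(19−i).
E = 19/6 + 19/5 + 19/4 + 19/3 + 19/2 + 19/1 = 931/20 ≈ 46.550.

46.550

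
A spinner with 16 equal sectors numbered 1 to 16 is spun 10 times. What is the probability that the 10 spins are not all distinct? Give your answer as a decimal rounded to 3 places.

P(all 10 different) = 16/16 · 15/16 · ··· · 7/16 ≈ 0.026.
P(at least two equal) = 1 − 0.026 = 0.974.

0.974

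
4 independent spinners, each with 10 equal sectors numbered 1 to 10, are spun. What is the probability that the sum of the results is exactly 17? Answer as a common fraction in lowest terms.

6/125

There are 10^4 = 10000 equally likely outcomes.
The number of ordered 4-tuples from {1,…,10} summing to 17 is 480.
P(sum = 17) = 480/10000 = 6/125.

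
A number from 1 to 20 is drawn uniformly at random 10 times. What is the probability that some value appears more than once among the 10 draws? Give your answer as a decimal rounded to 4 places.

P(all 10 different) = 20/20 · 19/20 · ··· · 11/20 ≈ 0.0655.
P(at least two equal) = 1 − 0.0655 = 0.9345.

0.9345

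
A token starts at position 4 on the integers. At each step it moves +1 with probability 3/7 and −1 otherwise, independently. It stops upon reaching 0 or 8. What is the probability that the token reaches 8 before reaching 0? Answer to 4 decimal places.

0.2404

Let r = q/p = (4/7)/(3/7) = 4/3. The recurrence P(i) = p·P(i+1) + q·P(i−1) with P(0)=0, P(8)=1 gives P(i) = (1 − r^i)/(1 − r^8).
P(4) = (1 − (4/3)^4) / (1 − (4/3)^8) = 81/337 ≈ 0.2404.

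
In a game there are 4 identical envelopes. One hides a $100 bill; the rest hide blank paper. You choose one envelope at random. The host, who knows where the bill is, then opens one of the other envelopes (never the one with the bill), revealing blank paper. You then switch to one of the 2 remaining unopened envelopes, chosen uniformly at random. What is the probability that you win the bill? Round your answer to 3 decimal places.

0.375

Your original envelope holds the bill with probability 1/4, so the other 3 collectively hold it with probability 3/4.
The host can always find an empty envelope to open, so this doesn't change that 3/4; it is now spread over the 2 remaining unopened envelopes.
P(win by switching) = (3/4) · (1/2) = 3/8 ≈ 0.375.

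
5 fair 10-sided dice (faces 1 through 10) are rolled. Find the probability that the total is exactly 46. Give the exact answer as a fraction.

There are 10^5 = 100000 equally likely outcomes.
The number of ordered 5-tuples from {1,…,10} summing to 46 is 70.
P(sum = 46) = 70/100000 = 7/10000.

7/10000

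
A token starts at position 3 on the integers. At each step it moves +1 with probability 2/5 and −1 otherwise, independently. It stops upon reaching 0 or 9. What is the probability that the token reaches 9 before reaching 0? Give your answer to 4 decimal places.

0.0634

Let r = q/p = (3/5)/(2/5) = 3/2. The recurrence P(i) = p·P(i+1) + q·P(i−1) with P(0)=0, P(9)=1 gives P(i) = (1 − r^i)/(1 − r^9).
P(3) = (1 − (3/2)^3) / (1 − (3/2)^9) = 64/1009 ≈ 0.0634.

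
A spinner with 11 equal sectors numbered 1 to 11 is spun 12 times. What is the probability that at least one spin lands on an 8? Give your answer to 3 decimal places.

0.681

P(no spin lands on an 8) = (10/11)^12 ≈ 0.319.
P(at least one) = 1 − 0.319 = 0.681.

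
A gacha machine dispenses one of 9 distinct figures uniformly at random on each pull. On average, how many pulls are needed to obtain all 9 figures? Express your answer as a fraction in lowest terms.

After i distinct types are collected, each trial gives a new one with probability (9−i)/9, so the expected wait for the next new type is 9/(9−i).
E = 9/9 + 9/8 + 9/7 + 9/6 + 9/5 + 9/4 + 9/3 + 9/2 + 9/1 = 7129/280.

7129/280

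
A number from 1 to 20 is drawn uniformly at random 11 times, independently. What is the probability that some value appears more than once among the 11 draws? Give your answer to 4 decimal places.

P(all 11 different) = 20/20 · 19/20 · ··· · 10/20 ≈ 0.0327.
P(at least two equal) = 1 − 0.0327 = 0.9673.

0.9673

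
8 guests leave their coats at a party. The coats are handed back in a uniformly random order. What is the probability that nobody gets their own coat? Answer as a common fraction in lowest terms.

This is the derangement probability: permutations of 8 with no fixed point.
D(8) = 8! · (1 − 1/1! + 1/2! − ··· + (−1)^8/8!) = 14833.
P = 14833/40320 = 2119/5760.

2119/5760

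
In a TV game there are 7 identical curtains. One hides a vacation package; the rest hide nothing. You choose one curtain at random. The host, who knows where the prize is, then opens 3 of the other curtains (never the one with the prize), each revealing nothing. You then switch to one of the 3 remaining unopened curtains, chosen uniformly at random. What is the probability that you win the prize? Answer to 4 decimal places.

0.2857

Your original curtain holds the prize with probability 1/7, so the other 6 collectively hold it with probability 6/7.
The host can always find 3 empty curtains to open, so the reveals don't change that 6/7; it is now spread over the 3 remaining unopened curtains.
P(win by switching) = (6/7) · (1/3) = 2/7 ≈ 0.2857.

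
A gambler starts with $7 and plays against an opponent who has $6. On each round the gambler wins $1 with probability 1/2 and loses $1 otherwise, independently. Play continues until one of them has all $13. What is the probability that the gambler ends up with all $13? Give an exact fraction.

7/13

With a fair step, P(i) = ½P(i−1) + ½P(i+1) with P(0)=0, P(13)=1 has the linear solution P(i) = i/13.
P(7) = 7/13.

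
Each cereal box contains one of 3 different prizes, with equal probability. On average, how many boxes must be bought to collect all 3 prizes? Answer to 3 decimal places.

After i distinct types are collected, each trial gives a new one with probability (3−i)/3, so the expected wait for the next new type is 3/(3−i).
E = 3/3 + 3/2 + 3/1 = 11/2 ≈ 5.500.

5.500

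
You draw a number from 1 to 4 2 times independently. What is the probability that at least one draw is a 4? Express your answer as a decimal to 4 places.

P(no draw is a 4) = (3/4)^2 ≈ 0.5625.
P(at least one) = 1 − 0.5625 = 0.4375.

0.4375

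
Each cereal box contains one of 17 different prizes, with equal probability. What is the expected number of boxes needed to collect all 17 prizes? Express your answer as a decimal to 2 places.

58.47

After i distinct types are collected, each trial gives a new one with probability (17−i)/17, so the expected wait for the next new type is 17/(17−i).
E = 17/17 + 17/16 + 17/15 + 17/14 + 17/13 + 17/12 + 17/11 + 17/10 + 17/9 + 17/8 + 17/7 + 17/6 + 17/5 + 17/4 + 17/3 + 17/2 + 17/1 = 42142223/720720 ≈ 58.47.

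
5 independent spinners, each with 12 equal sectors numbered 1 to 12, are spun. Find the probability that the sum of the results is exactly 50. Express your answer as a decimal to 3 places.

There are 12^5 = 248832 equally likely outcomes.
The number of ordered 5-tuples from {1,…,12} summing to 50 is 1001.
P(sum = 50) = 1001/248832 ≈ 0.004.

0.004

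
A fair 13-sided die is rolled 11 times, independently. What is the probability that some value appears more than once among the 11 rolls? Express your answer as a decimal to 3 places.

P(all 11 different) = 13/13 · 12/13 · ··· · 3/13 ≈ 0.002.
P(at least two equal) = 1 − 0.002 = 0.998.

0.998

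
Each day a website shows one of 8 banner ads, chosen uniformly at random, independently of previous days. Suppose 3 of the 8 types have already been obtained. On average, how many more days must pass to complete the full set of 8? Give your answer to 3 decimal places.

Starting from 3 distinct types, each trial gives a new one with probability (8−i)/8 when i types are held, so the wait for the next new type is 8/(8−i).
E = 8/5 + 8/4 + 8/3 + 8/2 + 8/1 = 274/15 ≈ 18.267.

18.267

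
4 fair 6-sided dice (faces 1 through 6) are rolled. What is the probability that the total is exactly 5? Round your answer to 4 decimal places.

There are 6^4 = 1296 equally likely outcomes.
The number of ordered 4-tuples from {1,…,6} summing to 5 is 4.
P(sum = 5) = 4/1296 = 1/324 ≈ 0.0031.

0.0031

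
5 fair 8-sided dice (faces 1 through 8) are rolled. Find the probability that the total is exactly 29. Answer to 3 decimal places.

0.036

There are 8^5 = 32768 equally likely outcomes.
The number of ordered 5-tuples from {1,…,8} summing to 29 is 1190.
P(sum = 29) = 1190/32768 = 595/16384 ≈ 0.036.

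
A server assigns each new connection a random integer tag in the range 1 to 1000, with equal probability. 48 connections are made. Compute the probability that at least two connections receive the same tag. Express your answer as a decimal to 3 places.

0.682

It's easier to compute the probability that all 48 are distinct.
P(all distinct) = 1000/1000 · 999/1000 · ··· · 953/1000 ≈ 0.318.
So the probability of at least one match is 1 − 0.318 = 0.682.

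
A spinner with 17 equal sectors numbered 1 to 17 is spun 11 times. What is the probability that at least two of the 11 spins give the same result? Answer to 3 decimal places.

0.986

P(all 11 different) = 17/17 · 16/17 · ··· · 7/17 ≈ 0.014.
P(at least two equal) = 1 − 0.014 = 0.986.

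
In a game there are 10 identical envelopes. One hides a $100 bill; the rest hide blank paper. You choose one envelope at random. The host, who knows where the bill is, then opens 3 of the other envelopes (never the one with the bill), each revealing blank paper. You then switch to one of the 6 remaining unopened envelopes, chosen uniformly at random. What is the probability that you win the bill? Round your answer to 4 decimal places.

Your original envelope holds the bill with probability 1/10, so the other 9 collectively hold it with probability 9/10.
The host can always find 3 empty envelopes to open, so the reveals don't change that 9/10; it is now spread over the 6 remaining unopened envelopes.
P(win by switching) = (9/10) · (1/6) = 3/20 ≈ 0.1500.

0.1500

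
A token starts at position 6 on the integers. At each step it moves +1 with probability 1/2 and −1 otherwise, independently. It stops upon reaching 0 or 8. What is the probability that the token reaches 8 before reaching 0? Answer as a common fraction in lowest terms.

3/4

With a fair step, P(i) = ½P(i−1) + ½P(i+1) with P(0)=0, P(8)=1 has the linear solution P(i) = i/8.
P(6) = 6/8 = 3/4.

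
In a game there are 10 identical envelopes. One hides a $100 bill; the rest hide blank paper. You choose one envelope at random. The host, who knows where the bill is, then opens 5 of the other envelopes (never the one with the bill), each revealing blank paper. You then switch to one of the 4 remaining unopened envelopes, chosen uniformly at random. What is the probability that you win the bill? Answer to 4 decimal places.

0.2250

Your original envelope holds the bill with probability 1/10, so the other 9 collectively hold it with probability 9/10.
The host can always find 5 empty envelopes to open, so the reveals don't change that 9/10; it is now spread over the 4 remaining unopened envelopes.
P(win by switching) = (9/10) · (1/4) = 9/40 ≈ 0.2250.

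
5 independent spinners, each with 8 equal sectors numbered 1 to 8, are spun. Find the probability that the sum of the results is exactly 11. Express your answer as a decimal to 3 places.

0.006

There are 8^5 = 32768 equally likely outcomes.
The number of ordered 5-tuples from {1,…,8} summing to 11 is 210.
P(sum = 11) = 210/32768 = 105/16384 ≈ 0.006.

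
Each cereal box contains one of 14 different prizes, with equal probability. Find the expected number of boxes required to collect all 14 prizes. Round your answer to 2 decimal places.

45.52

After i distinct types are collected, each trial gives a new one with probability (14−i)/14, so the expected wait for the next new type is 14/(14−i).
E = 14/14 + 14/13 + 14/12 + 14/11 + 14/10 + 14/9 + 14/8 + 14/7 + 14/6 + 14/5 + 14/4 + 14/3 + 14/2 + 14/1 = 1171733/25740 ≈ 45.52.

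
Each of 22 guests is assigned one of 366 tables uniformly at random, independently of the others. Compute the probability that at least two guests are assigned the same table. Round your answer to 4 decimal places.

It's easier to compute the probability that all 22 are distinct.
P(all distinct) = 366/366 · 365/366 · ··· · 345/366 ≈ 0.5252.
So the probability of at least one match is 1 − 0.5252 = 0.4748.

0.4748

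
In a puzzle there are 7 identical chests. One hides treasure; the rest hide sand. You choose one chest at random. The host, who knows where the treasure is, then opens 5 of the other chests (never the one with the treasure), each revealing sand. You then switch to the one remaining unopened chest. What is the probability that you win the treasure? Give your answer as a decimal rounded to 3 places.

0.857

Your original chest holds the treasure with probability 1/7, so the other 6 collectively hold it with probability 6/7.
The host can always find 5 empty chests to open, so the reveals don't change that 6/7; it is now spread over the 1 remaining unopened chest.
P(win by switching) = (6/7) · (1/1) = 6/7 ≈ 0.857.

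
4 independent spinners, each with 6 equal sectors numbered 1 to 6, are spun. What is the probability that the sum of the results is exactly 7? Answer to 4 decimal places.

There are 6^4 = 1296 equally likely outcomes.
The number of ordered 4-tuples from {1,…,6} summing to 7 is 20.
P(sum = 7) = 20/1296 = 5/324 ≈ 0.0154.

0.0154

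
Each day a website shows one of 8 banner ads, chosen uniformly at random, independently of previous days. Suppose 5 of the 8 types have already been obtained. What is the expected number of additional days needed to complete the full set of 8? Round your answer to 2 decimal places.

Starting from 5 distinct types, each trial gives a new one with probability (8−i)/8 when i types are held, so the wait for the next new type is 8/(8−i).
E = 8/3 + 8/2 + 8/1 = 44/3 ≈ 14.67.

14.67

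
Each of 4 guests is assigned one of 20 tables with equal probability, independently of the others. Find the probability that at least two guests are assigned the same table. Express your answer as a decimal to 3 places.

It's easier to compute the probability that all 4 are distinct.
P(all distinct) = 20/20 · 19/20 · ··· · 17/20 ≈ 0.727.
So the probability of at least one match is 1 − 0.727 = 0.273.

0.273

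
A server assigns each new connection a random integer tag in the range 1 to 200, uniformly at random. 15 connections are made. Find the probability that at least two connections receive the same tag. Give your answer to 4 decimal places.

It's easier to compute the probability that all 15 are distinct.
P(all distinct) = 200/200 · 199/200 · ··· · 186/200 ≈ 0.5838.
So the probability of at least one match is 1 − 0.5838 = 0.4162.

0.4162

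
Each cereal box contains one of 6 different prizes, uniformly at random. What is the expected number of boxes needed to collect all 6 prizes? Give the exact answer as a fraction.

147/10

After i distinct types are collected, each trial gives a new one with probability (6−i)/6, so the expected wait for the next new type is 6/(6−i).
E = 6/6 + 6/5 + 6/4 + 6/3 + 6/2 + 6/1 = 147/10.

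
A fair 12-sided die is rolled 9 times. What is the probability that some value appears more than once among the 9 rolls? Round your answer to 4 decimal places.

P(all 9 different) = 12/12 · 11/12 · ··· · 4/12 ≈ 0.0155.
P(at least two equal) = 1 − 0.0155 = 0.9845.

0.9845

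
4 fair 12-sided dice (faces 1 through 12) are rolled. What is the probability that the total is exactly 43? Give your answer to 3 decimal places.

There are 12^4 = 20736 equally likely outcomes.
The number of ordered 4-tuples from {1,…,12} summing to 43 is 56.
P(sum = 43) = 56/20736 = 7/2592 ≈ 0.003.

0.003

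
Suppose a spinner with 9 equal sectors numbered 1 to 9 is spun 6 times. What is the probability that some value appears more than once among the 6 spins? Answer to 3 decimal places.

P(all 6 different) = 9/9 · 8/9 · ··· · 4/9 ≈ 0.114.
P(at least two equal) = 1 − 0.114 = 0.886.

0.886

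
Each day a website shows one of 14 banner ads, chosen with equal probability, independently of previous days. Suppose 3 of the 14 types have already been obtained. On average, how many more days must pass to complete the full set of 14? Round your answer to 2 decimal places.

Starting from 3 distinct types, each trial gives a new one with probability (14−i)/14 when i types are held, so the wait for the next new type is 14/(14−i).
E = 14/11 + 14/10 + 14/9 + 14/8 + 14/7 + 14/6 + 14/5 + 14/4 + 14/3 + 14/2 + 14/1 = 83711/1980 ≈ 42.28.

42.28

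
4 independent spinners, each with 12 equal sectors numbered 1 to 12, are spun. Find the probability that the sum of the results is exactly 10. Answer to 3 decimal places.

0.004

There are 12^4 = 20736 equally likely outcomes.
The number of ordered 4-tuples from {1,…,12} summing to 10 is 84.
P(sum = 10) = 84/20736 = 7/1728 ≈ 0.004.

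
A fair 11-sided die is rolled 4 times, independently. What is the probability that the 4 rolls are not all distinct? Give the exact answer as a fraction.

611/1331

P(all 4 different) = 11/11 · 10/11 · ··· · 8/11 = 720/1331.
P(at least two equal) = 1 − 720/1331 = 611/1331.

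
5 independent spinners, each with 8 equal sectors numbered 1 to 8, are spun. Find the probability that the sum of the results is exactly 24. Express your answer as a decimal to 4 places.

0.0726

There are 8^5 = 32768 equally likely outcomes.
The number of ordered 5-tuples from {1,…,8} summing to 24 is 2380.
P(sum = 24) = 2380/32768 = 595/8192 ≈ 0.0726.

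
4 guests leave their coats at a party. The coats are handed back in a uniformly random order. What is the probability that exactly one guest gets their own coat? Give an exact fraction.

Choose which one is fixed: C(4,1) = 4 ways.
The remaining 3 must have no fixed point: D(3) = 2.
P = 4·2/24 = 1/3.

1/3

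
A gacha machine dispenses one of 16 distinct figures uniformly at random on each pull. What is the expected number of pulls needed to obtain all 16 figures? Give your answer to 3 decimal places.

After i distinct types are collected, each trial gives a new one with probability (16−i)/16, so the expected wait for the next new type is 16/(16−i).
E = 16/16 + 16/15 + 16/14 + 16/13 + 16/12 + 16/11 + 16/10 + 16/9 + 16/8 + 16/7 + 16/6 + 16/5 + 16/4 + 16/3 + 16/2 + 16/1 = 2436559/45045 ≈ 54.092.

54.092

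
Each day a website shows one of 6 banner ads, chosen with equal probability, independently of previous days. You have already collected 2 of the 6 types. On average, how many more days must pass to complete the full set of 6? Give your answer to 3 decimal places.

12.500

Starting from 2 distinct types, each trial gives a new one with probability (6−i)/6 when i types are held, so the wait for the next new type is 6/(6−i).
E = 6/4 + 6/3 + 6/2 + 6/1 = 25/2 ≈ 12.500.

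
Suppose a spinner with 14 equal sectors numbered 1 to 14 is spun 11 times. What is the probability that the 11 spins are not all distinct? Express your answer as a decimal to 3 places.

P(all 11 different) = 14/14 · 13/14 · ··· · 4/14 ≈ 0.004.
P(at least two equal) = 1 − 0.004 = 0.996.

0.996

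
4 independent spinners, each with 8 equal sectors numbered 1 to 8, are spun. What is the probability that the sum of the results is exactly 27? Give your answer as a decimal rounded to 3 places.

0.014

There are 8^4 = 4096 equally likely outcomes.
The number of ordered 4-tuples from {1,…,8} summing to 27 is 56.
P(sum = 27) = 56/4096 = 7/512 ≈ 0.014.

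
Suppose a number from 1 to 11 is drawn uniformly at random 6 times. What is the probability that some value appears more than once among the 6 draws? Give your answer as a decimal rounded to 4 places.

0.8122

P(all 6 different) = 11/11 · 10/11 · ··· · 6/11 ≈ 0.1878.
P(at least two equal) = 1 − 0.1878 = 0.8122.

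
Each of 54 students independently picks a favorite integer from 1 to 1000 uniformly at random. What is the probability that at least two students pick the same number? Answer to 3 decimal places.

It's easier to compute the probability that all 54 are distinct.
P(all distinct) = 1000/1000 · 999/1000 · ··· · 947/1000 ≈ 0.233.
So the probability of at least one match is 1 − 0.233 = 0.767.

0.767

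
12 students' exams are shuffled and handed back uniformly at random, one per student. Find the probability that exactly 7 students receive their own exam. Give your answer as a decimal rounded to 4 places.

0.0001

Choose which 7 of the 12 are fixed: C(12,7) = 792 ways.
The remaining 5 must have no fixed point: D(5) = 44.
P = 792·44/479001600 = 11/151200 ≈ 0.0001.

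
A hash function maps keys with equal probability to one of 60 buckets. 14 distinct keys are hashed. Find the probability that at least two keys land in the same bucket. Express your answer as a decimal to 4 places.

0.8070

It's easier to compute the probability that all 14 are distinct.
P(all distinct) = 60/60 · 59/60 · ··· · 47/60 ≈ 0.1930.
So the probability of at least one match is 1 − 0.1930 = 0.8070.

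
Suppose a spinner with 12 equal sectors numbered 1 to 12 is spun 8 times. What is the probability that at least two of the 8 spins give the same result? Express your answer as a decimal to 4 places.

0.9536

P(all 8 different) = 12/12 · 11/12 · ··· · 5/12 ≈ 0.0464.
P(at least two equal) = 1 − 0.0464 = 0.9536.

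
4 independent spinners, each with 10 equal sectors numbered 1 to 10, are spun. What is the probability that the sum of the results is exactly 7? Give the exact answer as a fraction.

There are 10^4 = 10000 equally likely outcomes.
The number of ordered 4-tuples from {1,…,10} summing to 7 is 20.
P(sum = 7) = 20/10000 = 1/500.

1/500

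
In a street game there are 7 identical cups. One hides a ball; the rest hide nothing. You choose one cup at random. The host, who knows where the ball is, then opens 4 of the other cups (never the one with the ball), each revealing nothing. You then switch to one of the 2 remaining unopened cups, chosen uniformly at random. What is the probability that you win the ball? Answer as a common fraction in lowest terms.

3/7

Your original cup holds the ball with probability 1/7, so the other 6 collectively hold it with probability 6/7.
The host can always find 4 empty cups to open, so the reveals don't change that 6/7; it is now spread over the 2 remaining unopened cups.
P(win by switching) = (6/7) · (1/2) = 3/7.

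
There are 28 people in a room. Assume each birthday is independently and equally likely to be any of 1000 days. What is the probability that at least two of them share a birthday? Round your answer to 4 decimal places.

0.3172

It's easier to compute the probability that all 28 are distinct.
P(all distinct) = 1000/1000 · 999/1000 · ··· · 973/1000 ≈ 0.6828.
So the probability of at least one match is 1 − 0.6828 = 0.3172.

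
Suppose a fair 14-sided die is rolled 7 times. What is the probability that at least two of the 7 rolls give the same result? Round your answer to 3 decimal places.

0.836

P(all 7 different) = 14/14 · 13/14 · ··· · 8/14 ≈ 0.164.
P(at least two equal) = 1 − 0.164 = 0.836.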